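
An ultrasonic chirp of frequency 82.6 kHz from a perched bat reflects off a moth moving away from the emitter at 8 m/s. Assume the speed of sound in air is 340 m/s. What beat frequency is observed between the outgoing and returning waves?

The moth first receives the wave as a moving observer: f₁ = f₀ · (v − u)/v = 82.6 × (340 − 8)/340 ≈ 80.66 kHz.
The reflection then acts as a moving source: f₂ = f₁ · v/(v + u) ≈ 78.80 kHz.
Equivalently f₂ = f₀ · (v − u)/(v + u).
Beat frequency (with f₀ = 82600 Hz): |f₂ − f₀| = 2u·f₀/(v + u) = 2 × 8 × 82600/348 ≈ 3798 Hz.

3798 Hz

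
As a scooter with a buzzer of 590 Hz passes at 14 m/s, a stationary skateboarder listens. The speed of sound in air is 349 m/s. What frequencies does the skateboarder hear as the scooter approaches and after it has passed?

615 Hz approaching; 567 Hz receding

Approaching: f₁ = f · v/(v − v_s) = 590 × 349/335 ≈ 615 Hz.
Receding: f₂ = f · v/(v + v_s) = 590 × 349/363 ≈ 567 Hz.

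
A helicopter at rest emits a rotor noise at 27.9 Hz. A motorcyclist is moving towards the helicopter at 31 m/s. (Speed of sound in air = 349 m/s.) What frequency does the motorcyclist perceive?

Moving observer, stationary source: f' = f · (v + v_o)/v.
f' = 27.9 × (349 + 31)/349 = 27.9 × 380/349 ≈ 30.4 Hz.

30.4 Hz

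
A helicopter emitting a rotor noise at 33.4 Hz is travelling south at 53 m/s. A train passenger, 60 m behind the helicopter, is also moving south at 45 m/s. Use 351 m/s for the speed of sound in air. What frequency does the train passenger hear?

The train passenger is behind, so the helicopter is moving away from it while the train passenger is moving toward the helicopter.
General Doppler shift: f' = f · (v + v_o)/(v + v_s).
f' = 33.4 × (351 + 45)/(351 + 53) = 33.4 × 396/404 ≈ 32.7 Hz.

32.7 Hz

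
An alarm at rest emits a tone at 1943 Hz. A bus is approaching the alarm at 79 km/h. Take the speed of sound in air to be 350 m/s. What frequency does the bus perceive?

2065 Hz

79 km/h = 21.94 m/s.
Moving observer, stationary source: f' = f · (v + v_o)/v.
f' = 1943 × (350 + 21.94)/350 = 1943 × 371.94/350 ≈ 2065 Hz.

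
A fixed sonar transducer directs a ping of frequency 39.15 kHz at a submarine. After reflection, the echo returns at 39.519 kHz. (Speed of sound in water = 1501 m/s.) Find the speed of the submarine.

7.0 m/s

Double Doppler shift off a moving reflector: f₂ = f₀ · (v + u)/(v − u) (u > 0 toward emitter).
Rearranging, u = v · (f₂ − f₀)/(f₂ + f₀) = 1501 × 0.369/78.669 ≈ 7.0 m/s.
So the submarine is moving at 7.0 m/s toward the emitter.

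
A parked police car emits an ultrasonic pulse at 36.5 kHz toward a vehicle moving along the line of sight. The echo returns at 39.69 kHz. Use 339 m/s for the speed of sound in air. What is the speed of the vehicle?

14.2 m/s

Double Doppler shift off a moving reflector: f₂ = f₀ · (v + u)/(v − u) (u > 0 toward emitter).
Rearranging, u = v · (f₂ − f₀)/(f₂ + f₀) = 339 × 3.19/76.19 ≈ 14.2 m/s.
So the vehicle is moving at 14.2 m/s toward the emitter.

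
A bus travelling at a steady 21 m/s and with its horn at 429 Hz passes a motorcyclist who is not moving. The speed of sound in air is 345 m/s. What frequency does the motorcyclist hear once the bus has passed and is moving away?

404 Hz

Receding: f₂ = f · v/(v + v_s) = 429 × 345/366 ≈ 404 Hz.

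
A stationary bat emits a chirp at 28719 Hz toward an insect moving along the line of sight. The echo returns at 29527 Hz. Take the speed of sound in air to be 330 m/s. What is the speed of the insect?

4.6 m/s

Double Doppler shift off a moving reflector: f₂ = f₀ · (v + u)/(v − u) (u > 0 toward emitter).
Rearranging, u = v · (f₂ − f₀)/(f₂ + f₀) = 330 × 808/58246 ≈ 4.6 m/s.
So the insect is moving at 4.6 m/s toward the emitter.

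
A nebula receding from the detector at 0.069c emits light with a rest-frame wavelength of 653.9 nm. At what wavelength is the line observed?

Relativistic Doppler for wavelength: λ' = λ₀ · √((1 + β)/(1 − β)).
λ' = 653.9 × √(1.0690/0.9310) = 653.9 × 1.07155 ≈ 700.7 nm.

700.7 nm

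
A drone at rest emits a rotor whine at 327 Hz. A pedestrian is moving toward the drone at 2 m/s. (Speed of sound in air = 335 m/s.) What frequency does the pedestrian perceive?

329 Hz

Only the observer moves, toward the source, so f' = f · (v + v_o)/v.
f' = 327 × (335 + 2)/335 = 327 × 337/335 ≈ 329 Hz.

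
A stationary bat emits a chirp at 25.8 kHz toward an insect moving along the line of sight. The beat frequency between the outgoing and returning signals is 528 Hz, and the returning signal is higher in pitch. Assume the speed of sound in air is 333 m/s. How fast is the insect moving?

3.4 m/s

Double Doppler shift off a moving reflector: f₂ = f₀ · (v + u)/(v − u) (u > 0 toward emitter).
Returning signal is higher, so f₂ = f₀ + Δf = 25800 + 528 = 26328 Hz.
Rearranging, u = v · (f₂ − f₀)/(f₂ + f₀) = 333 × 528/52128 ≈ 3.4 m/s.
So the insect is moving at 3.4 m/s toward the emitter.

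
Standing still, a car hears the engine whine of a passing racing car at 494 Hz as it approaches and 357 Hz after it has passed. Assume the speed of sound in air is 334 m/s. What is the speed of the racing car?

f₁/f₂ = (v + v_s)/(v − v_s), so v_s = v · (f₁ − f₂)/(f₁ + f₂).
v_s = 334 × (494 − 357)/(494 + 357) = 334 × 137/851 ≈ 54 m/s.

54 m/s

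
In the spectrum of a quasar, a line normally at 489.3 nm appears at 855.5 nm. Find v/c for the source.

λ'/λ₀ = 1.7484 > 1 (redshift), so the source is receding.
λ'/λ₀ = √((1 + β)/(1 − β)) for a receding source ⇒ β = (r² − 1)/(r² + 1) with r = λ'/λ₀.
β = (3.0570 − 1)/(3.0570 + 1) ≈ 0.507.

0.507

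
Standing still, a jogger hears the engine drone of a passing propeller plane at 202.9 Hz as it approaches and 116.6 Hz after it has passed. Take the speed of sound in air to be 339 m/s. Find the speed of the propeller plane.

92 m/s

f₁/f₂ = (v + v_s)/(v − v_s), so v_s = v · (f₁ − f₂)/(f₁ + f₂).
v_s = 339 × (202.9 − 116.6)/(202.9 + 116.6) = 339 × 86.3/319.5 ≈ 92 m/s.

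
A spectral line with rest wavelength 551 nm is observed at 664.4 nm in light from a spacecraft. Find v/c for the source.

λ'/λ₀ = 1.2058 > 1 (redshift), so the source is receding.
λ'/λ₀ = √((1 + β)/(1 − β)) for a receding source ⇒ β = (r² − 1)/(r² + 1) with r = λ'/λ₀.
β = (1.4540 − 1)/(1.4540 + 1) ≈ 0.185.

0.185c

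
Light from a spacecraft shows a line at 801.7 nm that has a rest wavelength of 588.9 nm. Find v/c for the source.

0.299

λ'/λ₀ = 1.3614 > 1 (redshift), so the source is receding.
λ'/λ₀ = √((1 + β)/(1 − β)) for a receding source ⇒ β = (r² − 1)/(r² + 1) with r = λ'/λ₀.
β = (1.8533 − 1)/(1.8533 + 1) ≈ 0.299.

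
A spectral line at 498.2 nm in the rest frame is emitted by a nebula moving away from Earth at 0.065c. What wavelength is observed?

Relativistic Doppler for wavelength: λ' = λ₀ · √((1 + β)/(1 − β)).
λ' = 498.2 × √(1.0650/0.9350) = 498.2 × 1.06726 ≈ 531.7 nm.

531.7 nm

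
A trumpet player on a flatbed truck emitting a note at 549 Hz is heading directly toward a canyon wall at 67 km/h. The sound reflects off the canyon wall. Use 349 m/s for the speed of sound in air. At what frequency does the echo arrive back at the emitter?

67 km/h = 18.61 m/s.
The canyon wall receives the sound from a moving source: f₁ = f₀ · v/(v − v_e) = 549 × 349/330.39 ≈ 580 Hz.
On the return leg the trumpet player on a flatbed truck is a moving observer: f₂ = f₁ · (v + v_e)/v = 580 × 367.61/349 ≈ 611 Hz.
Equivalently f₂ = f₀ · (v + v_e)/(v − v_e).

611 Hz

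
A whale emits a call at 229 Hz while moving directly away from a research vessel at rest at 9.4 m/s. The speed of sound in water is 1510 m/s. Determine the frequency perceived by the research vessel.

228 Hz

Moving source, stationary observer: f' = f · v/(v + v_s) since the source is receding.
f' = 229 × 1510/(1510 + 9.4) = 229 × 1510/1519 ≈ 228 Hz.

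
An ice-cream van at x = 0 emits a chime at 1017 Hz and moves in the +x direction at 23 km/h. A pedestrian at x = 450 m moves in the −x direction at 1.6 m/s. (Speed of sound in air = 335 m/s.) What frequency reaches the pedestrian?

1042 Hz

23 km/h = 6.389 m/s.
The observer lies on the +x side, so the source is heading toward the observer and the observer is heading toward the source.
General Doppler shift: f' = f · (v + v_o)/(v − v_s).
f' = 1017 × (335 + 1.6)/(335 − 6.389) = 1017 × 336.6/328.61 ≈ 1042 Hz.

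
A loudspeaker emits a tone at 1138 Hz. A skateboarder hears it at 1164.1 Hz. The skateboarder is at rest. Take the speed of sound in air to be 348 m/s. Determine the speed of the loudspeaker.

f' > f, so the loudspeaker is approaching.
f' = f · v/(v − v_s) ⇒ v_s = v · |1 − f/f'|.
v_s = 348 × |1 − 1138/1164.1| = 348 × 0.02242 ≈ 7.8 m/s.

7.8 m/s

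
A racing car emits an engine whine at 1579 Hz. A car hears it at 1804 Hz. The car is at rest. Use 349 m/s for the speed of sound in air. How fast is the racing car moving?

44 m/s

f' > f, so the racing car is approaching.
f' = f · v/(v − v_s) ⇒ v_s = v · |1 − f/f'|.
v_s = 349 × |1 − 1579/1804| = 349 × 0.1247 ≈ 44 m/s.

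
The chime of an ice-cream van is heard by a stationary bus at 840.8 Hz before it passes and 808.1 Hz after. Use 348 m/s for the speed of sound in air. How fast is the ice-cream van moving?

6.9 m/s

f₁/f₂ = (v + v_s)/(v − v_s), so v_s = v · (f₁ − f₂)/(f₁ + f₂).
v_s = 348 × (840.8 − 808.1)/(840.8 + 808.1) = 348 × 32.7/1648.9 ≈ 6.9 m/s.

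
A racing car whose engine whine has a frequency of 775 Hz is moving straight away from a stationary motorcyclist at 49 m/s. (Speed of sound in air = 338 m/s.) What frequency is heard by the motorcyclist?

Only the source moves, away from the listener, so f' = f · v/(v + v_s).
f' = 775 × 338/(338 + 49) = 775 × 338/387 ≈ 677 Hz.

677 Hz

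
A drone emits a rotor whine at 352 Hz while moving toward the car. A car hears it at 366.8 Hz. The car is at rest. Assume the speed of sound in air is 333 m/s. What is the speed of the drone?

f' = f · v/(v − v_s) ⇒ v_s = v · |1 − f/f'|.
v_s = 333 × |1 − 352/366.8| = 333 × 0.04035 ≈ 13.4 m/s.

13.4 m/s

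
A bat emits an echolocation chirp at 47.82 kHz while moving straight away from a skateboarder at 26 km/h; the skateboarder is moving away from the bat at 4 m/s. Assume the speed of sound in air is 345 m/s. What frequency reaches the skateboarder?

46.3 kHz

26 km/h = 7.222 m/s.
Both move, so f' = f · (v − v_o)/(v + v_s).
f' = 47.82 × (345 − 4)/(345 + 7.222) = 47.82 × 341/352.22 ≈ 46.3 kHz.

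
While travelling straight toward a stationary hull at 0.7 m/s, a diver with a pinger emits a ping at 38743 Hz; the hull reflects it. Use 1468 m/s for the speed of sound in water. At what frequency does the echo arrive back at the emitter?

The hull receives the sound from a moving source: f₁ = f₀ · v/(v − v_e) = 38743 × 1468/1467.3 ≈ 38761 Hz.
On the return leg the diver with a pinger is a moving observer: f₂ = f₁ · (v + v_e)/v = 38761 × 1468.7/1468 ≈ 38780 Hz.

38780 Hz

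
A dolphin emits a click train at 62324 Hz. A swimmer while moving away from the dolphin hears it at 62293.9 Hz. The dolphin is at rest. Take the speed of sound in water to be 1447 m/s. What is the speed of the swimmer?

0.70 m/s

f' = f · (v − v_o)/v ⇒ v_o = v · |f'/f − 1|.
v_o = 1447 × |62293.9/62324 − 1| = 1447 × 0.000483 ≈ 0.70 m/s.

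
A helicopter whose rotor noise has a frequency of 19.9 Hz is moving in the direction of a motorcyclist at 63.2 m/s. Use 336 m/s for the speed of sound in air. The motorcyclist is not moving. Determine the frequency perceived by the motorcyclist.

24.5 Hz

Moving source, stationary observer: f' = f · v/(v − v_s) since the source is approaching.
f' = 19.9 × 336/(336 − 63.2) = 19.9 × 336/272.8 ≈ 24.5 Hz.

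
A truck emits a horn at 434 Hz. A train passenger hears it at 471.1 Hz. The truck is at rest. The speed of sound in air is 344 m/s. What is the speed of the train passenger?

29 m/s

f' > f, so the train passenger is approaching.
f' = f · (v + v_o)/v ⇒ v_o = v · |f'/f − 1|.
v_o = 344 × |471.1/434 − 1| = 344 × 0.08548 ≈ 29 m/s.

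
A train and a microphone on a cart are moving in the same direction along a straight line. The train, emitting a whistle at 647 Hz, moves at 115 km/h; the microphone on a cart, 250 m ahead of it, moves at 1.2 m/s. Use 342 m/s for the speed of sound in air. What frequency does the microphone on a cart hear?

115 km/h = 31.94 m/s.
The microphone on a cart is ahead, so the train is moving toward it while the microphone on a cart is moving away from the train.
Both move, so f' = f · (v − v_o)/(v − v_s).
f' = 647 × (342 − 1.2)/(342 − 31.94) = 647 × 340.8/310.06 ≈ 711 Hz.

711 Hz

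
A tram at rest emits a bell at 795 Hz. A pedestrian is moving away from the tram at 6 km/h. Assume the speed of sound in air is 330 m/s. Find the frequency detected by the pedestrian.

791 Hz

6 km/h = 1.667 m/s.
Only the observer moves, away from the source, so f' = f · (v − v_o)/v.
f' = 795 × (330 − 1.667)/330 = 795 × 328.33/330 ≈ 791 Hz.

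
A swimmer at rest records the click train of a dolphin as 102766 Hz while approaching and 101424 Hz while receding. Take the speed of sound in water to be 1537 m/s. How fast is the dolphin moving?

f₁/f₂ = (v + v_s)/(v − v_s), so v_s = v · (f₁ − f₂)/(f₁ + f₂).
v_s = 1537 × (102766 − 101424)/(102766 + 101424) = 1537 × 1342/204190 ≈ 10.1 m/s.

10.1 m/s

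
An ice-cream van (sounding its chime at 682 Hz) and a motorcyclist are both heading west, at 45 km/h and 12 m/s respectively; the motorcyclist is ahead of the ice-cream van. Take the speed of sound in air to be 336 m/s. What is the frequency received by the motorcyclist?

45 km/h = 12.5 m/s.
The motorcyclist is ahead, so the ice-cream van is moving toward it while the motorcyclist is moving away from the ice-cream van.
General Doppler shift: f' = f · (v − v_o)/(v − v_s).
f' = 682 × (336 − 12)/(336 − 12.5) = 682 × 324/323.5 ≈ 683 Hz.

683 Hz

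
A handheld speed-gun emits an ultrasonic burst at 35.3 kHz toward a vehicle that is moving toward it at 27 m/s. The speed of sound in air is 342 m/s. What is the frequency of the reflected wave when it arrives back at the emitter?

41.4 kHz

At the vehicle (a moving observer), f₁ = f₀ · (v + u)/v = 35.3 × 369/342 ≈ 38.1 kHz.
On reflection it acts as a source moving toward the stationary detector: f₂ = f₁ · v/(v − u) = 38.1 × 342/315 ≈ 41.4 kHz.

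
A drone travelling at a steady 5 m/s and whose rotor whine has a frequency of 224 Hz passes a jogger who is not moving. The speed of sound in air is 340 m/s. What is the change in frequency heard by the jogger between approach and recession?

6.59 Hz

Approaching: f₁ = f · v/(v − v_s) = 224 × 340/335 ≈ 227.34 Hz.
Receding: f₂ = f · v/(v + v_s) = 224 × 340/345 ≈ 220.75 Hz.
Drop: f₁ − f₂ = 2f·v·v_s/(v² − v_s²) = 2 × 224 × 340 × 5/(340² − 5²) ≈ 6.59 Hz.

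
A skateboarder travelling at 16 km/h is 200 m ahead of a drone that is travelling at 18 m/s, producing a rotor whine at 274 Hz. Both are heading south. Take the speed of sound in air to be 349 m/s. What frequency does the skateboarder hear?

285 Hz

16 km/h = 4.444 m/s.
The skateboarder is ahead, so the drone is moving toward it while the skateboarder is moving away from the drone.
With source approaching and observer receding, f' = f · (v − v_o)/(v − v_s).
f' = 274 × (349 − 4.444)/(349 − 18) = 274 × 344.56/331 ≈ 285 Hz.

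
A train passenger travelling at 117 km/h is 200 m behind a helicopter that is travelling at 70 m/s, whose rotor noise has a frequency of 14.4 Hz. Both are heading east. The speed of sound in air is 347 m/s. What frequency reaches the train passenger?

117 km/h = 32.5 m/s.
The train passenger is behind, so the helicopter is moving away from it while the train passenger is moving toward the helicopter.
With source receding and observer approaching, f' = f · (v + v_o)/(v + v_s).
f' = 14.4 × (347 + 32.5)/(347 + 70) = 14.4 × 379.5/417 ≈ 13.1 Hz.

13.1 Hz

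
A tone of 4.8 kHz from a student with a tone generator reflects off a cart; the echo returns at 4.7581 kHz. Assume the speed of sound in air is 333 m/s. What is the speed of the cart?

Double Doppler shift off a moving reflector: f₂ = f₀ · (v + u)/(v − u) (u > 0 toward emitter).
Rearranging, u = v · (f₂ − f₀)/(f₂ + f₀) = 333 × -0.0419/9.5581 ≈ -1.46 m/s.
So the cart is moving at 1.46 m/s away from the emitter.

1.46 m/s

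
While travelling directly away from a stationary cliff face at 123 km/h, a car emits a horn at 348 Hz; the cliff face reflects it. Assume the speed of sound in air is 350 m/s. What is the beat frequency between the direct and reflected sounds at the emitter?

62 Hz

123 km/h = 34.17 m/s.
The cliff face receives the sound from a moving source: f₁ = f₀ · v/(v + v_e) = 348 × 350/384.17 ≈ 317.0 Hz.
On the return leg the car is a moving observer: f₂ = f₁ · (v − v_e)/v = 317.0 × 315.83/350 ≈ 286.1 Hz.
Beat against the emitted tone: |f₂ − f₀| = 2v_e·f₀/(v + v_e) = 2 × 34.17 × 348/384.17 ≈ 62 Hz.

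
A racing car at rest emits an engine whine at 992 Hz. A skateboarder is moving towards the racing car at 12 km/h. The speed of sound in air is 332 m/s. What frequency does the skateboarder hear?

12 km/h = 3.333 m/s.
Moving observer, stationary source: f' = f · (v + v_o)/v.
f' = 992 × (332 + 3.333)/332 = 992 × 335.33/332 ≈ 1002 Hz.

1002 Hz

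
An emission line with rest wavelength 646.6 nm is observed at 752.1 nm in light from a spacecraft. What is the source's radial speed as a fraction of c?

λ'/λ₀ = 1.1632 > 1 (redshift), so the source is receding.
λ'/λ₀ = √((1 + β)/(1 − β)) for a receding source ⇒ β = (r² − 1)/(r² + 1) with r = λ'/λ₀.
β = (1.3529 − 1)/(1.3529 + 1) ≈ 0.150.

0.150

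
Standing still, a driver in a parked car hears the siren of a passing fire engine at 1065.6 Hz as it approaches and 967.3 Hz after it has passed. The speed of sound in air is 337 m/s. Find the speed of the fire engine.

f₁/f₂ = (v + v_s)/(v − v_s), so v_s = v · (f₁ − f₂)/(f₁ + f₂).
v_s = 337 × (1065.6 − 967.3)/(1065.6 + 967.3) = 337 × 98.3/2032.9 ≈ 16.3 m/s.

16.3 m/s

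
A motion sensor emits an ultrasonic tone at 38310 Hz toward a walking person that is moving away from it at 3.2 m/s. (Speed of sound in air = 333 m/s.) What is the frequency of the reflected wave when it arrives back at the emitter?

37581 Hz

At the walking person (a moving observer), f₁ = f₀ · (v − u)/v = 38310 × 329.8/333 ≈ 37942 Hz.
The reflection then acts as a moving source: f₂ = f₁ · v/(v + u) ≈ 37581 Hz.
Equivalently f₂ = f₀ · (v − u)/(v + u).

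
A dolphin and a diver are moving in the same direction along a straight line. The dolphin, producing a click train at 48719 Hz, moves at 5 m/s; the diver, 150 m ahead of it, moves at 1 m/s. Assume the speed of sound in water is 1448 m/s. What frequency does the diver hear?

The diver is ahead, so the dolphin is moving toward it while the diver is moving away from the dolphin.
General Doppler shift: f' = f · (v − v_o)/(v − v_s).
f' = 48719 × (1448 − 1)/(1448 − 5) = 48719 × 1447/1443 ≈ 48854 Hz.

48854 Hz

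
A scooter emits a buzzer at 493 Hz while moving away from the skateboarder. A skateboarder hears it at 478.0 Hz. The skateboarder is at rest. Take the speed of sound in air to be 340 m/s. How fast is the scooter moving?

10.7 m/s

f' = f · v/(v + v_s) ⇒ v_s = v · |1 − f/f'|.
v_s = 340 × |1 − 493/478.0| = 340 × 0.03138 ≈ 10.7 m/s.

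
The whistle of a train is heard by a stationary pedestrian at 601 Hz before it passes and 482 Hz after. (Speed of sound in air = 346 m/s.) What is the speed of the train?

38 m/s

f₁/f₂ = (v + v_s)/(v − v_s), so v_s = v · (f₁ − f₂)/(f₁ + f₂).
v_s = 346 × (601 − 482)/(601 + 482) = 346 × 119/1083 ≈ 38 m/s.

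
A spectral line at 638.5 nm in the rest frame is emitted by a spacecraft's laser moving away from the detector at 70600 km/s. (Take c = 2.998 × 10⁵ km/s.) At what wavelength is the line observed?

β = v/c = 70600/299800 = 0.2355.
Relativistic Doppler for wavelength: λ' = λ₀ · √((1 + β)/(1 − β)).
λ' = 638.5 × √(1.2355/0.7645) = 638.5 × 1.27124 ≈ 811.7 nm.

811.7 nm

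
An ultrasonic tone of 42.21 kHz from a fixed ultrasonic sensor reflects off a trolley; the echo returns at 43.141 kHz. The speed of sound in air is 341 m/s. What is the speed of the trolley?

Double Doppler shift off a moving reflector: f₂ = f₀ · (v + u)/(v − u) (u > 0 toward emitter).
Rearranging, u = v · (f₂ − f₀)/(f₂ + f₀) = 341 × 0.931/85.351 ≈ 3.7 m/s.
So the trolley is moving at 3.7 m/s toward the emitter.

3.7 m/s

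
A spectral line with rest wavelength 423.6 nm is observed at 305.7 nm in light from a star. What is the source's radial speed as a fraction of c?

λ'/λ₀ = 0.7217 < 1 (blueshift), so the source is approaching.
λ'/λ₀ = √((1 − β)/(1 + β)) for an approaching source ⇒ β = (1 − r²)/(1 + r²) with r = λ'/λ₀.
β = (1 − 0.5208)/(1 + 0.5208) ≈ 0.315.

0.315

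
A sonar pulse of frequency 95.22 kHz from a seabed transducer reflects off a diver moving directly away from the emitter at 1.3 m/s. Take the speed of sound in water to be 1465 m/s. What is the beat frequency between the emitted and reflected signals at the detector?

169 Hz

At the diver (a moving observer), f₁ = f₀ · (v − u)/v = 95.22 × 1463.7/1465 ≈ 95.1355 kHz.
On reflection it acts as a source moving away from the stationary detector: f₂ = f₁ · v/(v + u) = 95.1355 × 1465/1466.3 ≈ 95.0512 kHz.
Beat frequency (with f₀ = 95220 Hz): |f₂ − f₀| = 2u·f₀/(v + u) = 2 × 1.3 × 95220/1466.3 ≈ 169 Hz.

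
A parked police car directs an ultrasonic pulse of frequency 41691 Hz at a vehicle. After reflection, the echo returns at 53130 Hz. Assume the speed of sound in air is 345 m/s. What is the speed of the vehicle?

42 m/s

Double Doppler shift off a moving reflector: f₂ = f₀ · (v + u)/(v − u) (u > 0 toward emitter).
Rearranging, u = v · (f₂ − f₀)/(f₂ + f₀) = 345 × 11439/94821 ≈ 42 m/s.
So the vehicle is moving at 42 m/s toward the emitter.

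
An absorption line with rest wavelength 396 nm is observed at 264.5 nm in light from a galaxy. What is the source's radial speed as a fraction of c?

0.383c

λ'/λ₀ = 0.6679 < 1 (blueshift), so the source is approaching.
λ'/λ₀ = √((1 − β)/(1 + β)) for an approaching source ⇒ β = (1 − r²)/(1 + r²) with r = λ'/λ₀.
β = (1 − 0.4461)/(1 + 0.4461) ≈ 0.383.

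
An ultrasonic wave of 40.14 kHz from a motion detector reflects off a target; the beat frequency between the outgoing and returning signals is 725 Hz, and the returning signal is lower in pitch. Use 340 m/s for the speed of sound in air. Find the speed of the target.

3.1 m/s

Double Doppler shift off a moving reflector: f₂ = f₀ · (v + u)/(v − u) (u > 0 toward emitter).
Returning signal is lower, so f₂ = f₀ − Δf = 40140 − 725 = 39415 Hz.
Rearranging, u = v · (f₂ − f₀)/(f₂ + f₀) = 340 × -725/79555 ≈ -3.1 m/s.
So the target is moving at 3.1 m/s away from the emitter.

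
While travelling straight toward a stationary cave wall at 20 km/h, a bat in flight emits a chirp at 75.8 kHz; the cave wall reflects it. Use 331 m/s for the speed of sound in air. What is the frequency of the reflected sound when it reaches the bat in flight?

20 km/h = 5.556 m/s.
The cave wall receives the sound from a moving source: f₁ = f₀ · v/(v − v_e) = 75.8 × 331/325.44 ≈ 77.1 kHz.
On the return leg the bat in flight is a moving observer: f₂ = f₁ · (v + v_e)/v = 77.1 × 336.56/331 ≈ 78.4 kHz.
Equivalently f₂ = f₀ · (v + v_e)/(v − v_e).

78.4 kHz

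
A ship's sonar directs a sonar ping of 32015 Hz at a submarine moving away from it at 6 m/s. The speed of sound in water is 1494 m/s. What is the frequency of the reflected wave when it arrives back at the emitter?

The submarine first receives the wave as a moving observer: f₁ = f₀ · (v − u)/v = 32015 × (1494 − 6)/1494 ≈ 31886 Hz.
On reflection it acts as a source moving away from the stationary detector: f₂ = f₁ · v/(v + u) = 31886 × 1494/1500 ≈ 31759 Hz.
Equivalently f₂ = f₀ · (v − u)/(v + u).

31759 Hz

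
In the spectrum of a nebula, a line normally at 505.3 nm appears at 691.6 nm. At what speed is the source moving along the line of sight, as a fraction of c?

λ'/λ₀ = 1.3687 > 1 (redshift), so the source is receding.
λ'/λ₀ = √((1 + β)/(1 − β)) for a receding source ⇒ β = (r² − 1)/(r² + 1) with r = λ'/λ₀.
β = (1.8733 − 1)/(1.8733 + 1) ≈ 0.304.

0.304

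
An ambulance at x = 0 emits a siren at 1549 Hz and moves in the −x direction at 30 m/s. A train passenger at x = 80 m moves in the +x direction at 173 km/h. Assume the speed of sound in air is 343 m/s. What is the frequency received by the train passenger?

173 km/h = 48.06 m/s.
The observer lies on the +x side, so the source is heading away from the observer and the observer is heading away from the source.
With source receding and observer receding, f' = f · (v − v_o)/(v + v_s).
f' = 1549 × (343 − 48.06)/(343 + 30) = 1549 × 294.94/373 ≈ 1225 Hz.

1225 Hz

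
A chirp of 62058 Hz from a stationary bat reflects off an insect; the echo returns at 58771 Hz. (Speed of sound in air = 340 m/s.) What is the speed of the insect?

9.2 m/s

Double Doppler shift off a moving reflector: f₂ = f₀ · (v + u)/(v − u) (u > 0 toward emitter).
Rearranging, u = v · (f₂ − f₀)/(f₂ + f₀) = 340 × -3287/120829 ≈ -9.2 m/s.
So the insect is moving at 9.2 m/s away from the emitter.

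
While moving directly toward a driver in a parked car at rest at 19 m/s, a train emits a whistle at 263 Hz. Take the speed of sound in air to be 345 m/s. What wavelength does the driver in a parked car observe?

1.24 m

Moving source, stationary observer: f' = f · v/(v − v_s) since the source is approaching.
f' = 263 × 345/(345 − 19) ≈ 278 Hz.
λ' = v/f' = 345/278.328 ≈ 1.24 m.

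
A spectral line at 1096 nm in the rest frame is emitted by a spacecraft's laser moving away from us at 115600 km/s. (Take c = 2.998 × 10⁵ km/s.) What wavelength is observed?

1645.9 nm

β = v/c = 115600/299800 = 0.3856.
Relativistic Doppler for wavelength: λ' = λ₀ · √((1 + β)/(1 − β)).
λ' = 1096 × √(1.3856/0.6144) = 1096 × 1.50172 ≈ 1645.9 nm.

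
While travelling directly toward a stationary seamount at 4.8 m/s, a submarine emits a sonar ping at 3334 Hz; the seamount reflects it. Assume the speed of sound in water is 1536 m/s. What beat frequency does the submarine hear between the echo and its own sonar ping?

The seamount receives the sound from a moving source: f₁ = f₀ · v/(v − v_e) = 3334 × 1536/1531.2 ≈ 3344.5 Hz.
On the return leg the submarine is a moving observer: f₂ = f₁ · (v + v_e)/v = 3344.5 × 1540.8/1536 ≈ 3354.9 Hz.
Beat against the emitted tone: |f₂ − f₀| = 2v_e·f₀/(v − v_e) = 2 × 4.8 × 3334/1531.2 ≈ 20.9 Hz.

20.9 Hz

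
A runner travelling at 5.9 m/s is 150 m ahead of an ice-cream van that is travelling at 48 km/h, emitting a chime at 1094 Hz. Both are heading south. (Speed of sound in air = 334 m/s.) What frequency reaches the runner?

1119 Hz

48 km/h = 13.33 m/s.
The runner is ahead, so the ice-cream van is moving toward it while the runner is moving away from the ice-cream van.
Both move, so f' = f · (v − v_o)/(v − v_s).
f' = 1094 × (334 − 5.9)/(334 − 13.33) = 1094 × 328.1/320.67 ≈ 1119 Hz.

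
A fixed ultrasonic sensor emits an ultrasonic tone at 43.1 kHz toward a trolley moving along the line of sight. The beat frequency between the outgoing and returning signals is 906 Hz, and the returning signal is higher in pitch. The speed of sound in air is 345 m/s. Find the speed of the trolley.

Double Doppler shift off a moving reflector: f₂ = f₀ · (v + u)/(v − u) (u > 0 toward emitter).
Returning signal is higher, so f₂ = f₀ + Δf = 43100 + 906 = 44006 Hz.
Rearranging, u = v · (f₂ − f₀)/(f₂ + f₀) = 345 × 906/87106 ≈ 3.6 m/s.
So the trolley is moving at 3.6 m/s toward the emitter.

3.6 m/s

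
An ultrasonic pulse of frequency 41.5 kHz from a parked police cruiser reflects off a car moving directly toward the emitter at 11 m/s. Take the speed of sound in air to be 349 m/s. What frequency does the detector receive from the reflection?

At the car (a moving observer), f₁ = f₀ · (v + u)/v = 41.5 × 360/349 ≈ 42.8 kHz.
The reflection then acts as a moving source: f₂ = f₁ · v/(v − u) ≈ 44.2 kHz.

44.2 kHz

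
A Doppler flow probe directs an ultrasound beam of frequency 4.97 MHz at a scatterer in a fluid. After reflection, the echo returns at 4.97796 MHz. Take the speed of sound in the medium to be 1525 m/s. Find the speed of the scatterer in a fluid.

1.22 m/s

Double Doppler shift off a moving reflector: f₂ = f₀ · (v + u)/(v − u) (u > 0 toward emitter).
Rearranging, u = v · (f₂ − f₀)/(f₂ + f₀) = 1525 × 0.00796/9.94796 ≈ 1.22 m/s.
So the scatterer in a fluid is moving at 1.22 m/s toward the emitter.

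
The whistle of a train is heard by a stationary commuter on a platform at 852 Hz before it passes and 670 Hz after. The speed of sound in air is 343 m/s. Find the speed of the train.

41 m/s

f₁/f₂ = (v + v_s)/(v − v_s), so v_s = v · (f₁ − f₂)/(f₁ + f₂).
v_s = 343 × (852 − 670)/(852 + 670) = 343 × 182/1522 ≈ 41 m/s.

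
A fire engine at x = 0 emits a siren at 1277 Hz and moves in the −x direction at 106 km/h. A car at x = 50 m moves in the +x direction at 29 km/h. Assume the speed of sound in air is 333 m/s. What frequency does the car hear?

106 km/h = 29.44 m/s; 29 km/h = 8.056 m/s.
The observer lies on the +x side, so the source is heading away from the observer and the observer is heading away from the source.
With source receding and observer receding, f' = f · (v − v_o)/(v + v_s).
f' = 1277 × (333 − 8.056)/(333 + 29.44) = 1277 × 324.94/362.44 ≈ 1145 Hz.

1145 Hz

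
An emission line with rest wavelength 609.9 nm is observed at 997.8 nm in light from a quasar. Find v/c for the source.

λ'/λ₀ = 1.6360 > 1 (redshift), so the source is receding.
λ'/λ₀ = √((1 + β)/(1 − β)) for a receding source ⇒ β = (r² − 1)/(r² + 1) with r = λ'/λ₀.
β = (2.6765 − 1)/(2.6765 + 1) ≈ 0.456.

0.456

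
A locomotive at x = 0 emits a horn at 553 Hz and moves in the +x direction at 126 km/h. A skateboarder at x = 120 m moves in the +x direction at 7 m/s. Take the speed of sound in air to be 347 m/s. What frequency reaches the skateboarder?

603 Hz

126 km/h = 35 m/s.
The observer lies on the +x side, so the source is heading toward the observer and the observer is heading away from the source.
General Doppler shift: f' = f · (v − v_o)/(v − v_s).
f' = 553 × (347 − 7)/(347 − 35) = 553 × 340/312 ≈ 603 Hz.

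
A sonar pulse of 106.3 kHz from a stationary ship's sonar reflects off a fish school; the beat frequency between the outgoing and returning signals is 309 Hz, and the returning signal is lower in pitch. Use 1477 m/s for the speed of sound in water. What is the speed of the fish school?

Double Doppler shift off a moving reflector: f₂ = f₀ · (v + u)/(v − u) (u > 0 toward emitter).
Returning signal is lower, so f₂ = f₀ − Δf = 106300 − 309 = 105991 Hz.
Rearranging, u = v · (f₂ − f₀)/(f₂ + f₀) = 1477 × -309/212291 ≈ -2.15 m/s.
So the fish school is moving at 2.15 m/s away from the emitter.

2.15 m/s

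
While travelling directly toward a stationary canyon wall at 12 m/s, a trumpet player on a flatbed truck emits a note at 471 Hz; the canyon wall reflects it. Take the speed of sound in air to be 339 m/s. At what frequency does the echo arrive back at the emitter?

The canyon wall receives the sound from a moving source: f₁ = f₀ · v/(v − v_e) = 471 × 339/327 ≈ 488 Hz.
On the return leg the trumpet player on a flatbed truck is a moving observer: f₂ = f₁ · (v + v_e)/v = 488 × 351/339 ≈ 506 Hz.

506 Hz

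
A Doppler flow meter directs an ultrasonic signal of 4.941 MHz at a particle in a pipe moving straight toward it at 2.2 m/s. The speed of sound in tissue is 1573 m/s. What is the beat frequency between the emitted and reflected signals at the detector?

13840 Hz

At the particle in a pipe (a moving observer), f₁ = f₀ · (v + u)/v = 4.941 × 1575.2/1573 ≈ 4.94791 MHz.
The reflection then acts as a moving source: f₂ = f₁ · v/(v − u) ≈ 4.95484 MHz.
Beat frequency (with f₀ = 4941000 Hz): |f₂ − f₀| = 2u·f₀/(v − u) = 2 × 2.2 × 4941000/1570.8 ≈ 13840 Hz.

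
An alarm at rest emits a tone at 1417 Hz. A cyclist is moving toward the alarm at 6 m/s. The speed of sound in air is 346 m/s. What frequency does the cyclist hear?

Only the observer moves, toward the source, so f' = f · (v + v_o)/v.
f' = 1417 × (346 + 6)/346 = 1417 × 352/346 ≈ 1442 Hz.

1442 Hz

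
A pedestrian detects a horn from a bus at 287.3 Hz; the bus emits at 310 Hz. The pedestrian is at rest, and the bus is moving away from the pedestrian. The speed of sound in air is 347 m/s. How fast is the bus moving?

f' = f · v/(v + v_s) ⇒ v_s = v · |1 − f/f'|.
v_s = 347 × |1 − 310/287.3| = 347 × 0.07901 ≈ 27 m/s.

27 m/s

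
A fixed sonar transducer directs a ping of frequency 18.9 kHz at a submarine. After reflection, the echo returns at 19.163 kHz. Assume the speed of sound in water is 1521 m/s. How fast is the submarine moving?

Double Doppler shift off a moving reflector: f₂ = f₀ · (v + u)/(v − u) (u > 0 toward emitter).
Rearranging, u = v · (f₂ − f₀)/(f₂ + f₀) = 1521 × 0.263/38.063 ≈ 10.5 m/s.
So the submarine is moving at 10.5 m/s toward the emitter.

10.5 m/s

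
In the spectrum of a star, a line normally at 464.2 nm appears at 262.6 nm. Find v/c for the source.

λ'/λ₀ = 0.5657 < 1 (blueshift), so the source is approaching.
λ'/λ₀ = √((1 − β)/(1 + β)) for an approaching source ⇒ β = (1 − r²)/(1 + r²) with r = λ'/λ₀.
β = (1 − 0.3200)/(1 + 0.3200) ≈ 0.515.

0.515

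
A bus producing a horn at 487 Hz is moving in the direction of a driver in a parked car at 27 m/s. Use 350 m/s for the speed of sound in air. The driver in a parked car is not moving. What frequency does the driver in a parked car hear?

With the source moving toward a stationary observer, f' = f · v/(v − v_s).
f' = 487 × 350/(350 − 27) = 487 × 350/323 ≈ 528 Hz.

528 Hz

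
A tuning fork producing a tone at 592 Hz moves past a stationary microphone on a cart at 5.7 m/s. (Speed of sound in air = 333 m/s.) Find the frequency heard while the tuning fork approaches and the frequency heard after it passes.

Approaching: f₁ = f · v/(v − v_s) = 592 × 333/327.3 ≈ 602 Hz.
Receding: f₂ = f · v/(v + v_s) = 592 × 333/338.7 ≈ 582 Hz.

602 Hz approaching; 582 Hz receding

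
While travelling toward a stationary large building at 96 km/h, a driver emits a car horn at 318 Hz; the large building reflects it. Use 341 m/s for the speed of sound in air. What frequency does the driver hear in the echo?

96 km/h = 26.67 m/s.
The large building receives the sound from a moving source: f₁ = f₀ · v/(v − v_e) = 318 × 341/314.33 ≈ 345 Hz.
On the return leg the driver is a moving observer: f₂ = f₁ · (v + v_e)/v = 345 × 367.67/341 ≈ 372 Hz.
Equivalently f₂ = f₀ · (v + v_e)/(v − v_e).

372 Hz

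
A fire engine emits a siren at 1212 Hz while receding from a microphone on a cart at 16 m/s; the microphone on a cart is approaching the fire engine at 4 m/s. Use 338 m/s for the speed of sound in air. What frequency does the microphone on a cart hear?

1171 Hz

With source receding and observer approaching, f' = f · (v + v_o)/(v + v_s).
f' = 1212 × (338 + 4)/(338 + 16) = 1212 × 342/354 ≈ 1171 Hz.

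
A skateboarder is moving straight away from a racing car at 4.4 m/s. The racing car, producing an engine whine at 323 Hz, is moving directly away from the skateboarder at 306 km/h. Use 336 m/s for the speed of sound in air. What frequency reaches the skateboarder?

254 Hz

306 km/h = 85 m/s.
Both move, so f' = f · (v − v_o)/(v + v_s).
f' = 323 × (336 − 4.4)/(336 + 85) = 323 × 331.6/421 ≈ 254 Hz.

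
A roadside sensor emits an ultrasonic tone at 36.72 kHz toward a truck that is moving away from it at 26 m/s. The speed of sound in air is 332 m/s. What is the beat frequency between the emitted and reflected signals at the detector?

5334 Hz

The truck first receives the wave as a moving observer: f₁ = f₀ · (v − u)/v = 36.72 × (332 − 26)/332 ≈ 33.84 kHz.
The reflection then acts as a moving source: f₂ = f₁ · v/(v + u) ≈ 31.39 kHz.
Equivalently f₂ = f₀ · (v − u)/(v + u).
Beat frequency (with f₀ = 36720 Hz): |f₂ − f₀| = 2u·f₀/(v + u) = 2 × 26 × 36720/358 ≈ 5334 Hz.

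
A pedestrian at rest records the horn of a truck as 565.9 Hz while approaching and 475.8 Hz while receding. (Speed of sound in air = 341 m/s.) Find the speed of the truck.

29 m/s

f₁/f₂ = (v + v_s)/(v − v_s), so v_s = v · (f₁ − f₂)/(f₁ + f₂).
v_s = 341 × (565.9 − 475.8)/(565.9 + 475.8) = 341 × 90.1/1041.7 ≈ 29 m/s.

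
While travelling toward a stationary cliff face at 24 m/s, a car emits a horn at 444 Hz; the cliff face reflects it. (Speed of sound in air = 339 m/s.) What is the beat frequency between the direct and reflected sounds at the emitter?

68 Hz

The cliff face receives the sound from a moving source: f₁ = f₀ · v/(v − v_e) = 444 × 339/315 ≈ 477.8 Hz.
On the return leg the car is a moving observer: f₂ = f₁ · (v + v_e)/v = 477.8 × 363/339 ≈ 511.7 Hz.
Equivalently f₂ = f₀ · (v + v_e)/(v − v_e).
Beat against the emitted tone: |f₂ − f₀| = 2v_e·f₀/(v − v_e) = 2 × 24 × 444/315 ≈ 68 Hz.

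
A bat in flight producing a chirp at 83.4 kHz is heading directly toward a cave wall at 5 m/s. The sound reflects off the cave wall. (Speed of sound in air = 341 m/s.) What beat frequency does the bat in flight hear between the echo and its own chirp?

2482 Hz

The cave wall receives the sound from a moving source: f₁ = f₀ · v/(v − v_e) = 83.4 × 341/336 ≈ 84.64 kHz.
On the return leg the bat in flight is a moving observer: f₂ = f₁ · (v + v_e)/v = 84.64 × 346/341 ≈ 85.88 kHz.
Equivalently f₂ = f₀ · (v + v_e)/(v − v_e).
Beat against the emitted tone (with f₀ = 83400 Hz): |f₂ − f₀| = 2v_e·f₀/(v − v_e) = 2 × 5 × 83400/336 ≈ 2482 Hz.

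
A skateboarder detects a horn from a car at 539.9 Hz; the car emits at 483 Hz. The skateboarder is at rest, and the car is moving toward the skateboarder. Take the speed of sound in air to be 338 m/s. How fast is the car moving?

36 m/s

f' = f · v/(v − v_s) ⇒ v_s = v · |1 − f/f'|.
v_s = 338 × |1 − 483/539.9| = 338 × 0.1054 ≈ 36 m/s.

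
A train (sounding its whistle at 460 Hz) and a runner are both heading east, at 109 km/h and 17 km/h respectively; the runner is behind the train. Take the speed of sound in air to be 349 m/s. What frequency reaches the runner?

109 km/h = 30.28 m/s; 17 km/h = 4.722 m/s.
The runner is behind, so the train is moving away from it while the runner is moving toward the train.
Both move, so f' = f · (v + v_o)/(v + v_s).
f' = 460 × (349 + 4.722)/(349 + 30.28) = 460 × 353.72/379.28 ≈ 429 Hz.

429 Hz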